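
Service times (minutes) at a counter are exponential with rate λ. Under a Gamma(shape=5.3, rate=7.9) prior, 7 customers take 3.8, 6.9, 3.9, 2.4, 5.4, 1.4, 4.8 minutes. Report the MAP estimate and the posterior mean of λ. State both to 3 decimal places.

Σ times = 28.6. Posterior: Gamma(shape = 5.3+7 = 12.3, rate = 7.9+28.6 = 36.5).
Mode = (α−1)/β = 11.3/36.5 = 0.310.
Mean = α/β = 12.3/36.5 = 0.337.
The posterior is right-skewed, so the mean exceeds the mode.

λ_MAP = 0.310, E[λ|data] = 0.337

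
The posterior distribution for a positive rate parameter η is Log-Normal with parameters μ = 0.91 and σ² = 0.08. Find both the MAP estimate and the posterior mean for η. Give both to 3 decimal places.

Mode = exp(μ − σ²) = exp(0.83) = 2.293.
Mean = exp(μ + σ²/2) = exp(0.950) = 2.586.
Right-skewed posterior ⇒ mode < mean.

η_MAP = 2.293, E[η|data] = 2.586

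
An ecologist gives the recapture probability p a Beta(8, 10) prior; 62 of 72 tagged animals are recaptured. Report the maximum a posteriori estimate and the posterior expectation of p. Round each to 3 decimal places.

Posterior: Beta(8+62, 10+10) = Beta(70, 20).
Mode = (70−1)/(70+20−2) = 69/88 = 0.784.
Mean = 70/(70+20) = 70/90 = 0.778.
Mode > mean: the posterior has a left tail.

MAP: 0.784. Posterior mean: 0.778.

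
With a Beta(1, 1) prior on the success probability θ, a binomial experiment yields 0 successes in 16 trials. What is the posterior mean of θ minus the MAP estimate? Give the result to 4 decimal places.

0.0556

Posterior: Beta(1+0, 1+16) = Beta(1, 17).
Since α = 1 ≤ 1 and β > 1, the Beta density is monotone decreasing on [0,1]; the mode is at 0.
Mean = 1/(1+17) = 0.0556.
Difference = 0.0556 − 0.0000 = 0.0556.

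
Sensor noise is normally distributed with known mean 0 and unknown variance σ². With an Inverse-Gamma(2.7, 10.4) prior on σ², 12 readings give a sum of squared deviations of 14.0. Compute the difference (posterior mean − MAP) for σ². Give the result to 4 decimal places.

0.4659

Posterior: Inverse-Gamma(shape = 2.7+12/2 = 8.7, scale = 10.4+14.0/2 = 17.4).
Mode = β/(α+1) = 17.4/9.7 = 1.7938.
Mean = β/(α−1) = 17.4/7.7 = 2.2597.
Difference = 2.2597 − 1.7938 = 0.4659.
The posterior is right-skewed, so the mean exceeds the mode.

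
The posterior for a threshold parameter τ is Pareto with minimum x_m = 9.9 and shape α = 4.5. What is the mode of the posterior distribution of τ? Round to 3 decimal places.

The Pareto density is strictly decreasing on [x_m, ∞), so the mode is x_m = 9.900.
Mean = α·x_m/(α−1) = 4.5·9.9/3.5 = 12.729.
This is the posterior mode — the MAP estimate.

9.900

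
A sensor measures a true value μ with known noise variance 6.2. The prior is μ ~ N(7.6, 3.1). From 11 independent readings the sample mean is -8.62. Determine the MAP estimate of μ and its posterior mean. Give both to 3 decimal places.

Posterior for μ is Normal. Precision-weighted mean: (1/3.1·7.6 + 11/6.2·-8.62) / (1/3.1 + 11/6.2) = -6.125.
A Normal posterior is symmetric, so mode = mean.

μ_MAP = -6.125, E[μ|data] = -6.125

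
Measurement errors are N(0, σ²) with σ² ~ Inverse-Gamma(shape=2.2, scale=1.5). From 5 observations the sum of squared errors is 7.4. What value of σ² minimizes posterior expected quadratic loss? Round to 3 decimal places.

1.405

Posterior: Inverse-Gamma(shape = 2.2+5/2 = 4.7, scale = 1.5+7.4/2 = 5.2).
Mode = β/(α+1) = 5.2/5.7 = 0.912.
Mean = β/(α−1) = 5.2/3.7 = 1.405.
Quadratic loss ⇒ the optimal estimator is the posterior mean.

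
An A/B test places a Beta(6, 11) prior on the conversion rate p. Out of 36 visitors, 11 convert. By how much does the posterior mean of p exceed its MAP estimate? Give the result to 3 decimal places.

0.007

Posterior: Beta(6+11, 11+25) = Beta(17, 36).
Mode = (17−1)/(17+36−2) = 16/51 = 0.314.
Mean = 17/(17+36) = 17/53 = 0.321.
Difference = 0.321 − 0.314 = 0.007.
The mean is pulled above the mode by the posterior's right skew.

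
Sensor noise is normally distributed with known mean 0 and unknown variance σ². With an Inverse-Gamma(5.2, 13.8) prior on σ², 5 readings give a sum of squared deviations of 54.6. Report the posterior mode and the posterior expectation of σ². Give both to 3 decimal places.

MAP = 4.724, posterior mean = 6.134

Posterior: Inverse-Gamma(shape = 5.2+5/2 = 7.7, scale = 13.8+54.6/2 = 41.1).
Mode = β/(α+1) = 41.1/8.7 = 4.724.
Mean = β/(α−1) = 41.1/6.7 = 6.134.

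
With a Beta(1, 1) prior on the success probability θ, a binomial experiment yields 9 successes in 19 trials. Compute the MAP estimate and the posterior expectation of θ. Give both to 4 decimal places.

MAP: 0.4737. Posterior mean: 0.4762.

Posterior: Beta(1+9, 1+10) = Beta(10, 11).
Mode = (10−1)/(10+11−2) = 9/19 = 0.4737.
With a flat prior the MAP equals the MLE, 9/19.
Mean = 10/(10+11) = 10/21 = 0.4762.
Right-skewed posterior ⇒ mode < mean.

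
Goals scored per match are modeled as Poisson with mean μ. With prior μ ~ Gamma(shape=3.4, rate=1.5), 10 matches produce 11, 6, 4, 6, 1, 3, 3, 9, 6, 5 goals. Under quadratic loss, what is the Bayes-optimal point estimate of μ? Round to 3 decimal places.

4.991

Σ counts = 54. Posterior: Gamma(shape = 3.4+54 = 57.4, rate = 1.5+10 = 11.5).
Mode = (α−1)/β = 56.4/11.5 = 4.904.
Mean = α/β = 57.4/11.5 = 4.991.
Quadratic loss ⇒ the optimal estimator is the posterior mean.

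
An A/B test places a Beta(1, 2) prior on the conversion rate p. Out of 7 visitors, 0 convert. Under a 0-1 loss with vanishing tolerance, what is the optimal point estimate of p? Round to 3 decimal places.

0.000

Posterior: Beta(1+0, 2+7) = Beta(1, 9).
Since α = 1 ≤ 1 and β > 1, the Beta density is monotone decreasing on [0,1]; the mode is at 0.
Mean = 1/(1+9) = 0.100.
This is the posterior mode — the MAP estimate.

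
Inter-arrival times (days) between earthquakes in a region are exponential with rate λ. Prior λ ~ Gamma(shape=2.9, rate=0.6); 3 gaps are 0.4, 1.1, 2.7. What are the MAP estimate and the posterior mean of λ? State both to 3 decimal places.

MAP estimate = 1.021, posterior mean = 1.229

Σ times = 4.2. Posterior: Gamma(shape = 2.9+3 = 5.9, rate = 0.6+4.2 = 4.8).
Mode = (α−1)/β = 4.9/4.8 = 1.021.
Mean = α/β = 5.9/4.8 = 1.229.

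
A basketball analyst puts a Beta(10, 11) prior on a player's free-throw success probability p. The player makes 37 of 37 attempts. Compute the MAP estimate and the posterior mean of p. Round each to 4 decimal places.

MAP estimate = 0.8214, posterior mean = 0.8103

Posterior: Beta(10+37, 11+0) = Beta(47, 11).
Mode = (47−1)/(47+11−2) = 46/56 = 0.8214.
Mean = 47/(47+11) = 47/58 = 0.8103.
Left-skewed posterior ⇒ mean < mode.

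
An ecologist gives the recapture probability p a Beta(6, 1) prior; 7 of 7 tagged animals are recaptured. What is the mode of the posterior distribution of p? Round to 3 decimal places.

1.000

Posterior: Beta(6+7, 1+0) = Beta(13, 1).
Since β = 1 ≤ 1 and α > 1, the Beta density is monotone increasing on [0,1]; the mode is at 1.
Mean = 13/(13+1) = 0.929.
This is the posterior mode — the MAP estimate.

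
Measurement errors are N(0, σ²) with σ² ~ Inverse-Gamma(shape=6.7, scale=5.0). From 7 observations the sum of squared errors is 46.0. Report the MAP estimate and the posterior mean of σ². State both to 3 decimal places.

σ²_MAP = 2.500, E[σ²|data] = 3.043

Posterior: Inverse-Gamma(shape = 6.7+7/2 = 10.2, scale = 5.0+46.0/2 = 28.0).
Mode = β/(α+1) = 28.0/11.2 = 2.500.
Mean = β/(α−1) = 28.0/9.2 = 3.043.
The posterior is right-skewed, so the mean exceeds the mode.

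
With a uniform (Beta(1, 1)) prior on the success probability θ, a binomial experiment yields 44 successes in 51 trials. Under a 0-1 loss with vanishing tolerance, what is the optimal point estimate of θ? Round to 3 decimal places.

0.863

Posterior: Beta(1+44, 1+7) = Beta(45, 8).
Mode = (45−1)/(45+8−2) = 44/51 = 0.863.
With a flat prior the MAP equals the MLE, 44/51.
Mean = 45/(45+8) = 45/53 = 0.849.
This is the posterior mode — the MAP estimate.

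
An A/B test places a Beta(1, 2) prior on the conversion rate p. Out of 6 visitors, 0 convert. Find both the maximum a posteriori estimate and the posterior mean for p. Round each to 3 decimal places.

Posterior: Beta(1+0, 2+6) = Beta(1, 8).
Since α = 1 ≤ 1 and β > 1, the Beta density is monotone decreasing on [0,1]; the mode is at 0.
Mean = 1/(1+8) = 0.111.
Right-skewed posterior ⇒ mode < mean.

maximum a posteriori estimate = 0.000, posterior mean = 0.111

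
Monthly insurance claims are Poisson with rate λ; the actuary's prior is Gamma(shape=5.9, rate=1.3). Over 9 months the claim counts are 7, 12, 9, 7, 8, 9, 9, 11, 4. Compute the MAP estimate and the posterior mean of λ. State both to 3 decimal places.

Σ counts = 76. Posterior: Gamma(shape = 5.9+76 = 81.9, rate = 1.3+9 = 10.3).
Mode = (α−1)/β = 80.9/10.3 = 7.854.
Mean = α/β = 81.9/10.3 = 7.951.
The posterior is right-skewed, so the mean exceeds the mode.

MAP = 7.854; posterior mean = 7.951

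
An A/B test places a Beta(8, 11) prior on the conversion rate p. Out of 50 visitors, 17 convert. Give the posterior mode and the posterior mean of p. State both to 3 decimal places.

MAP = 0.358; posterior mean = 0.362

Posterior: Beta(8+17, 11+33) = Beta(25, 44).
Mode = (25−1)/(25+44−2) = 24/67 = 0.358.
Mean = 25/(25+44) = 25/69 = 0.362.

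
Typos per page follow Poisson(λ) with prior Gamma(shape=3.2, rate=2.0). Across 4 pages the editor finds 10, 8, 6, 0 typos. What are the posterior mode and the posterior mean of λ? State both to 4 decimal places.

posterior mode = 4.3667, posterior mean = 4.5333

Σ counts = 24. Posterior: Gamma(shape = 3.2+24 = 27.2, rate = 2.0+4 = 6.0).
Mode = (α−1)/β = 26.2/6.0 = 4.3667.
Mean = α/β = 27.2/6.0 = 4.5333.
Right-skewed posterior ⇒ mode < mean.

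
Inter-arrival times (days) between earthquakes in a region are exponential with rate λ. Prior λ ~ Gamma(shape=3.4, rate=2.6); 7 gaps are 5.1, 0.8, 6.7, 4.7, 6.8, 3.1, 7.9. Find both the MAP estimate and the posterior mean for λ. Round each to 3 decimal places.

MAP = 0.249, posterior mean = 0.276

Σ times = 35.1. Posterior: Gamma(shape = 3.4+7 = 10.4, rate = 2.6+35.1 = 37.7).
Mode = (α−1)/β = 9.4/37.7 = 0.249.
Mean = α/β = 10.4/37.7 = 0.276.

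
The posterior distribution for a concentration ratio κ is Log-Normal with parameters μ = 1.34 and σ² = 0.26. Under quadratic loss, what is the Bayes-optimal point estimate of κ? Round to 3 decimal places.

4.349

Mode = exp(μ − σ²) = exp(1.08) = 2.945.
Mean = exp(μ + σ²/2) = exp(1.470) = 4.349.
Quadratic loss ⇒ the optimal estimator is the posterior mean.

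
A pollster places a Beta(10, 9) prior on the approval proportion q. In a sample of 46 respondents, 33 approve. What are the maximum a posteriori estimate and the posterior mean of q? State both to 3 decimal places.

MAP = 0.667, posterior mean = 0.662

Posterior: Beta(10+33, 9+13) = Beta(43, 22).
Mode = (43−1)/(43+22−2) = 42/63 = 0.667.
Mean = 43/(43+22) = 43/65 = 0.662.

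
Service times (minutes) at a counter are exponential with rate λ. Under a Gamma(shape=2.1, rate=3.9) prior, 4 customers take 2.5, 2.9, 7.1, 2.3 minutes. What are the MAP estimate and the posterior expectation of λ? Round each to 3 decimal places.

MAP = 0.273; posterior mean = 0.326

Σ times = 14.8. Posterior: Gamma(shape = 2.1+4 = 6.1, rate = 3.9+14.8 = 18.7).
Mode = (α−1)/β = 5.1/18.7 = 0.273.
Mean = α/β = 6.1/18.7 = 0.326.
Right-skewed posterior ⇒ mode < mean.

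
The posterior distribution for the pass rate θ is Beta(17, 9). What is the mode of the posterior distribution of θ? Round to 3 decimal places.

Mode = (17−1)/(17+9−2) = 16/24 = 0.667.
Mean = 17/(17+9) = 17/26 = 0.654.
This is the posterior mode — the MAP estimate.

0.667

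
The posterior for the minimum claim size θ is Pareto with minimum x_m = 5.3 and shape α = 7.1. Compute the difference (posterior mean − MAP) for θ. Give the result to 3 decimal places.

0.869

The Pareto density is strictly decreasing on [x_m, ∞), so the mode is x_m = 5.300.
Mean = α·x_m/(α−1) = 7.1·5.3/6.1 = 6.169.
Difference = 6.169 − 5.300 = 0.869.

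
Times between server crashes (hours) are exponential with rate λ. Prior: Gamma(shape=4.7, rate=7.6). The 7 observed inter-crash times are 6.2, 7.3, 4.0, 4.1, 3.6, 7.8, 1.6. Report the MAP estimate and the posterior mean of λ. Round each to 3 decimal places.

Σ times = 34.6. Posterior: Gamma(shape = 4.7+7 = 11.7, rate = 7.6+34.6 = 42.2).
Mode = (α−1)/β = 10.7/42.2 = 0.254.
Mean = α/β = 11.7/42.2 = 0.277.

MAP = 0.254, posterior mean = 0.277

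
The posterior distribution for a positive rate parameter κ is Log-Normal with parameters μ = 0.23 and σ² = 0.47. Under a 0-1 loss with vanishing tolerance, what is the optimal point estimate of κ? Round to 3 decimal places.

0.787

Mode = exp(μ − σ²) = exp(-0.24) = 0.787.
Mean = exp(μ + σ²/2) = exp(0.465) = 1.592.
This is the posterior mode — the MAP estimate.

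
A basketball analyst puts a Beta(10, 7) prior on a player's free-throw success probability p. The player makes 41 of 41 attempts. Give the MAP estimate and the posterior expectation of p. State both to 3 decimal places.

MAP estimate = 0.893, posterior expectation = 0.879

Posterior: Beta(10+41, 7+0) = Beta(51, 7).
Mode = (51−1)/(51+7−2) = 50/56 = 0.893.
Mean = 51/(51+7) = 51/58 = 0.879.
Left-skewed posterior ⇒ mean < mode.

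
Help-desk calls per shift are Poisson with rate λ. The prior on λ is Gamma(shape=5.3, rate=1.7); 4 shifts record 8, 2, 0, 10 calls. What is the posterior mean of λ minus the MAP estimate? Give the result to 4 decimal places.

0.1754

Σ counts = 20. Posterior: Gamma(shape = 5.3+20 = 25.3, rate = 1.7+4 = 5.7).
Mode = (α−1)/β = 24.3/5.7 = 4.2632.
Mean = α/β = 25.3/5.7 = 4.4386.
Difference = 4.4386 − 4.2632 = 0.1754.
Mean > mode: the posterior has a right tail.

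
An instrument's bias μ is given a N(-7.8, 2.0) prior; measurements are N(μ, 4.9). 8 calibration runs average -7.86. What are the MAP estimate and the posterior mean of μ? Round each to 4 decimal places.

Posterior for μ is Normal. Precision-weighted mean: (1/2.0·-7.8 + 8/4.9·-7.86) / (1/2.0 + 8/4.9) = -7.8459.
A Normal posterior is symmetric, so mode = mean.

μ_MAP = -7.8459, E[μ|data] = -7.8459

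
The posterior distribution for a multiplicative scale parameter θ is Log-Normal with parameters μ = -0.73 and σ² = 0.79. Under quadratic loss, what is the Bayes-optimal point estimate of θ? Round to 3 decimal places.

Mode = exp(μ − σ²) = exp(-1.52) = 0.219.
Mean = exp(μ + σ²/2) = exp(-0.335) = 0.715.
Quadratic loss ⇒ the optimal estimator is the posterior mean.

0.715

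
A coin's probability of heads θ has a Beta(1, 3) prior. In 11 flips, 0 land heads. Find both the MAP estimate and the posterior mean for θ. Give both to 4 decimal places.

Posterior: Beta(1+0, 3+11) = Beta(1, 14).
Since α = 1 ≤ 1 and β > 1, the Beta density is monotone decreasing on [0,1]; the mode is at 0.
Mean = 1/(1+14) = 0.0667.

MAP = 0.0000; posterior mean = 0.0667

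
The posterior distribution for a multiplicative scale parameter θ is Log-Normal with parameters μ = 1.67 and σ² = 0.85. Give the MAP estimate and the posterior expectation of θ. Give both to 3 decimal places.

θ_MAP = 2.270, E[θ|data] = 8.125

Mode = exp(μ − σ²) = exp(0.82) = 2.270.
Mean = exp(μ + σ²/2) = exp(2.095) = 8.125.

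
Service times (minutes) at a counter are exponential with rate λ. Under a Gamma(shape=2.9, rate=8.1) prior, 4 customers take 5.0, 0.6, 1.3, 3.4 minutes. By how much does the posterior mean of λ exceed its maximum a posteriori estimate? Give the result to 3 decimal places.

0.054

Σ times = 10.3. Posterior: Gamma(shape = 2.9+4 = 6.9, rate = 8.1+10.3 = 18.4).
Mode = (α−1)/β = 5.9/18.4 = 0.321.
Mean = α/β = 6.9/18.4 = 0.375.
Difference = 0.375 − 0.321 = 0.054.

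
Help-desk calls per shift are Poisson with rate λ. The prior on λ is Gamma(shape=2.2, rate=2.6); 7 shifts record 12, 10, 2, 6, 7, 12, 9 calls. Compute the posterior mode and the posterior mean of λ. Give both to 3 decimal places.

posterior mode = 6.167, posterior mean = 6.271

Σ counts = 58. Posterior: Gamma(shape = 2.2+58 = 60.2, rate = 2.6+7 = 9.6).
Mode = (α−1)/β = 59.2/9.6 = 6.167.
Mean = α/β = 60.2/9.6 = 6.271.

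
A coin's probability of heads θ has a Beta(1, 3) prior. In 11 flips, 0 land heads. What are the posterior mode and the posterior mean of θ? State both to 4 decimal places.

MAP: 0.0000. Posterior mean: 0.0667.

Posterior: Beta(1+0, 3+11) = Beta(1, 14).
Since α = 1 ≤ 1 and β > 1, the Beta density is monotone decreasing on [0,1]; the mode is at 0.
Mean = 1/(1+14) = 0.0667.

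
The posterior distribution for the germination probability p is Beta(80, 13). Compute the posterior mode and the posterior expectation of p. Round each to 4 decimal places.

Mode = (80−1)/(80+13−2) = 79/91 = 0.8681.
Mean = 80/(80+13) = 80/93 = 0.8602.

MAP = 0.8681; posterior mean = 0.8602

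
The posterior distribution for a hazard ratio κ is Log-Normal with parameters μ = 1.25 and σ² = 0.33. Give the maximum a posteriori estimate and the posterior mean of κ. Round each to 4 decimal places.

MAP = 2.5093, posterior mean = 4.1165

Mode = exp(μ − σ²) = exp(0.92) = 2.5093.
Mean = exp(μ + σ²/2) = exp(1.415) = 4.1165.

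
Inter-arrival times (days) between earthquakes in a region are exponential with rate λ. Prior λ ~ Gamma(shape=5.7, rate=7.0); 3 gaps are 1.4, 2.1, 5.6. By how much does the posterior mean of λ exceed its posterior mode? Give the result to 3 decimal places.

0.062

Σ times = 9.1. Posterior: Gamma(shape = 5.7+3 = 8.7, rate = 7.0+9.1 = 16.1).
Mode = (α−1)/β = 7.7/16.1 = 0.478.
Mean = α/β = 8.7/16.1 = 0.540.
Difference = 0.540 − 0.478 = 0.062.
The posterior is right-skewed, so the mean exceeds the mode.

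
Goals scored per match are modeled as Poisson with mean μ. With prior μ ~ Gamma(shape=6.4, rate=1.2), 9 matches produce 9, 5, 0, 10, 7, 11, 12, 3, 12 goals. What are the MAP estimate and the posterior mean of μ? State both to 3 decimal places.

μ_MAP = 7.294, E[μ|data] = 7.392

Σ counts = 69. Posterior: Gamma(shape = 6.4+69 = 75.4, rate = 1.2+9 = 10.2).
Mode = (α−1)/β = 74.4/10.2 = 7.294.
Mean = α/β = 75.4/10.2 = 7.392.
The mean is pulled above the mode by the posterior's right skew.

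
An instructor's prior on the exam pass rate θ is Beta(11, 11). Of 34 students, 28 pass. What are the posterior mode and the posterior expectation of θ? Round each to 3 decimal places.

Posterior: Beta(11+28, 11+6) = Beta(39, 17).
Mode = (39−1)/(39+17−2) = 38/54 = 0.704.
Mean = 39/(39+17) = 39/56 = 0.696.

MAP = 0.704; posterior mean = 0.696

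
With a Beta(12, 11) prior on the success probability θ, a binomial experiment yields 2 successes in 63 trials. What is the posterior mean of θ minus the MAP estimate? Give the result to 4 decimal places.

Posterior: Beta(12+2, 11+61) = Beta(14, 72).
Mode = (14−1)/(14+72−2) = 13/84 = 0.1548.
Mean = 14/(14+72) = 14/86 = 0.1628.
Difference = 0.1628 − 0.1548 = 0.0080.

0.0080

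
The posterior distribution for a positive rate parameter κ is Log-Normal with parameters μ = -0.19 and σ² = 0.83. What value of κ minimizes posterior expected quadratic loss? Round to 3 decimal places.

Mode = exp(μ − σ²) = exp(-1.02) = 0.361.
Mean = exp(μ + σ²/2) = exp(0.225) = 1.252.
Quadratic loss ⇒ the optimal estimator is the posterior mean.

1.252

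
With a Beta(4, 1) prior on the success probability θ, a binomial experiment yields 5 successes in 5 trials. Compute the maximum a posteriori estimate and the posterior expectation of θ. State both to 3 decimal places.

MAP: 1.000. Posterior mean: 0.900.

Posterior: Beta(4+5, 1+0) = Beta(9, 1).
Since β = 1 ≤ 1 and α > 1, the Beta density is monotone increasing on [0,1]; the mode is at 1.
Mean = 9/(9+1) = 0.900.
The mean is pulled below the mode by the posterior's left skew.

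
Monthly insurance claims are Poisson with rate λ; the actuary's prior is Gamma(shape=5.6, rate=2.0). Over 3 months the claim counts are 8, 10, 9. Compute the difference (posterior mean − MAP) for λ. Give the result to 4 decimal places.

0.2000

Σ counts = 27. Posterior: Gamma(shape = 5.6+27 = 32.6, rate = 2.0+3 = 5.0).
Mode = (α−1)/β = 31.6/5.0 = 6.3200.
Mean = α/β = 32.6/5.0 = 6.5200.
Difference = 6.5200 − 6.3200 = 0.2000.
The posterior is right-skewed, so the mean exceeds the mode.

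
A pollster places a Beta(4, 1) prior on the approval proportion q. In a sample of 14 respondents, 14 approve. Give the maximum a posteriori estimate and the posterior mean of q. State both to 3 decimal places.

MAP: 1.000. Posterior mean: 0.947.

Posterior: Beta(4+14, 1+0) = Beta(18, 1).
Since β = 1 ≤ 1 and α > 1, the Beta density is monotone increasing on [0,1]; the mode is at 1.
Mean = 18/(18+1) = 0.947.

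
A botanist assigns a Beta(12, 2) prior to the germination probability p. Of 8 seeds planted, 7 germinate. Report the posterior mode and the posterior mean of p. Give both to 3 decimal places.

Posterior: Beta(12+7, 2+1) = Beta(19, 3).
Mode = (19−1)/(19+3−2) = 18/20 = 0.900.
Mean = 19/(19+3) = 19/22 = 0.864.
Mode > mean: the posterior has a left tail.

p_MAP = 0.900, E[p|data] = 0.864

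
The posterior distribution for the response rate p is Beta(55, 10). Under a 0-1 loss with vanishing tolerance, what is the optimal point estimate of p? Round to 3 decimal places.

Mode = (55−1)/(55+10−2) = 54/63 = 0.857.
Mean = 55/(55+10) = 55/65 = 0.846.
This is the posterior mode — the MAP estimate.

0.857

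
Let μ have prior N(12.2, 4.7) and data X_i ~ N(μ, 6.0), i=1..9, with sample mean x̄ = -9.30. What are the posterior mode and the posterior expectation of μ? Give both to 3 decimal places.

MAP: -6.629. Posterior mean: -6.629.

Posterior for μ is Normal. Precision-weighted mean: (1/4.7·12.2 + 9/6.0·-9.30) / (1/4.7 + 9/6.0) = -6.629.
A Normal posterior is symmetric, so mode = mean.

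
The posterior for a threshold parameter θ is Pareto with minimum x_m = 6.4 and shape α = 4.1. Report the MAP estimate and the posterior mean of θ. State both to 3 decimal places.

The Pareto density is strictly decreasing on [x_m, ∞), so the mode is x_m = 6.400.
Mean = α·x_m/(α−1) = 4.1·6.4/3.1 = 8.465.
Right-skewed posterior ⇒ mode < mean.

MAP estimate = 6.400, posterior mean = 8.465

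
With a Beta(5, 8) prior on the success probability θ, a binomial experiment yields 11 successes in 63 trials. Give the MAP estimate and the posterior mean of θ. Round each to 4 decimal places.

Posterior: Beta(5+11, 8+52) = Beta(16, 60).
Mode = (16−1)/(16+60−2) = 15/74 = 0.2027.
Mean = 16/(16+60) = 16/76 = 0.2105.

MAP estimate = 0.2027, posterior mean = 0.2105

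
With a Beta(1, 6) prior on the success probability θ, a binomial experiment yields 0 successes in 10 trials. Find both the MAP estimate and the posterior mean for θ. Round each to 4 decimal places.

θ_MAP = 0.0000, E[θ|data] = 0.0588

Posterior: Beta(1+0, 6+10) = Beta(1, 16).
Since α = 1 ≤ 1 and β > 1, the Beta density is monotone decreasing on [0,1]; the mode is at 0.
Mean = 1/(1+16) = 0.0588.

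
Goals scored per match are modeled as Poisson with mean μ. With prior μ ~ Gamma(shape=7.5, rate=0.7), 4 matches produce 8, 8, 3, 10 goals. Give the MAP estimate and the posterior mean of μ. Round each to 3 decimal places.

Σ counts = 29. Posterior: Gamma(shape = 7.5+29 = 36.5, rate = 0.7+4 = 4.7).
Mode = (α−1)/β = 35.5/4.7 = 7.553.
Mean = α/β = 36.5/4.7 = 7.766.

μ_MAP = 7.553, E[μ|data] = 7.766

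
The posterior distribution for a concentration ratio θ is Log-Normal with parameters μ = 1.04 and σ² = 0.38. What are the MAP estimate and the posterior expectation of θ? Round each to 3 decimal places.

Mode = exp(μ − σ²) = exp(0.66) = 1.935.
Mean = exp(μ + σ²/2) = exp(1.230) = 3.421.
Right-skewed posterior ⇒ mode < mean.

MAP = 1.935; posterior mean = 3.421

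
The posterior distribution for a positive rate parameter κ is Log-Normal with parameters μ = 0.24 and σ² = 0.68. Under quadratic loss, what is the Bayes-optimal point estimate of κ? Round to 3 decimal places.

Mode = exp(μ − σ²) = exp(-0.44) = 0.644.
Mean = exp(μ + σ²/2) = exp(0.580) = 1.786.
Quadratic loss ⇒ the optimal estimator is the posterior mean.

1.786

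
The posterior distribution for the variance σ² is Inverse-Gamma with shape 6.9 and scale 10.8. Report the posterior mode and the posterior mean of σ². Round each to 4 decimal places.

MAP: 1.3671. Posterior mean: 1.8305.

Mode = β/(α+1) = 10.8/7.9 = 1.3671.
Mean = β/(α−1) = 10.8/5.9 = 1.8305.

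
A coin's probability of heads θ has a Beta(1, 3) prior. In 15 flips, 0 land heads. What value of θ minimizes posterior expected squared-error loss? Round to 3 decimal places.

0.053

Posterior: Beta(1+0, 3+15) = Beta(1, 18).
Since α = 1 ≤ 1 and β > 1, the Beta density is monotone decreasing on [0,1]; the mode is at 0.
Mean = 1/(1+18) = 0.053.
Squared-error loss ⇒ the optimal estimator is the posterior mean.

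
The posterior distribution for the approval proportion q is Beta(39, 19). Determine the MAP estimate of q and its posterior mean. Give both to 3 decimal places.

Mode = (39−1)/(39+19−2) = 38/56 = 0.679.
Mean = 39/(39+19) = 39/58 = 0.672.

MAP = 0.679, posterior mean = 0.672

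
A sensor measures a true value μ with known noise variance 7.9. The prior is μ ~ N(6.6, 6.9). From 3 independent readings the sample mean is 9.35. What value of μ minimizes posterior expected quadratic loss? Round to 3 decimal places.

Posterior for μ is Normal. Precision-weighted mean: (1/6.9·6.6 + 3/7.9·9.35) / (1/6.9 + 3/7.9) = 8.590.
A Normal posterior is symmetric, so mode = mean.
Quadratic loss ⇒ the optimal estimator is the posterior mean.

8.590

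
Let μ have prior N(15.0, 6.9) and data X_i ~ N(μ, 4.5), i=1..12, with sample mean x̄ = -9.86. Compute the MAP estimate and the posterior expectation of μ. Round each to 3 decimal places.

Posterior for μ is Normal. Precision-weighted mean: (1/6.9·15.0 + 12/4.5·-9.86) / (1/6.9 + 12/4.5) = -8.579.
A Normal posterior is symmetric, so mode = mean.

MAP estimate = -8.579, posterior expectation = -8.579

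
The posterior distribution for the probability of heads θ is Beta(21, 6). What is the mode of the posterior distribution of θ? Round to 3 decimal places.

0.800

Mode = (21−1)/(21+6−2) = 20/25 = 0.800.
Mean = 21/(21+6) = 21/27 = 0.778.
This is the posterior mode — the MAP estimate.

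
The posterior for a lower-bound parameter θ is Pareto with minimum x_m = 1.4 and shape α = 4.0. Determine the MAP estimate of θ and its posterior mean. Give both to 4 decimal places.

The Pareto density is strictly decreasing on [x_m, ∞), so the mode is x_m = 1.4000.
Mean = α·x_m/(α−1) = 4.0·1.4/3.0 = 1.8667.
Mean > mode: the posterior has a right tail.

θ_MAP = 1.4000, E[θ|data] = 1.8667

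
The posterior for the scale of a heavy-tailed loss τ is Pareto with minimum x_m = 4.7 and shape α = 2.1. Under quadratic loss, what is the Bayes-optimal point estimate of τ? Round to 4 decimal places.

The Pareto density is strictly decreasing on [x_m, ∞), so the mode is x_m = 4.7000.
Mean = α·x_m/(α−1) = 2.1·4.7/1.1 = 8.9727.
Quadratic loss ⇒ the optimal estimator is the posterior mean.

8.9727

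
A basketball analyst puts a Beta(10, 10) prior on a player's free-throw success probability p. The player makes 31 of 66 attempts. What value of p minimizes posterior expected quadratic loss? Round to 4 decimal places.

Posterior: Beta(10+31, 10+35) = Beta(41, 45).
Mode = (41−1)/(41+45−2) = 40/84 = 0.4762.
Mean = 41/(41+45) = 41/86 = 0.4767.
Quadratic loss ⇒ the optimal estimator is the posterior mean.

0.4767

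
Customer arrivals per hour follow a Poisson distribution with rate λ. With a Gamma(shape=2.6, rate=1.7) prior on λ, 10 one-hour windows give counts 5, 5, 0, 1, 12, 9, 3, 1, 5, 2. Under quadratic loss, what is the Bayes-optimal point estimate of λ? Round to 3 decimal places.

Σ counts = 43. Posterior: Gamma(shape = 2.6+43 = 45.6, rate = 1.7+10 = 11.7).
Mode = (α−1)/β = 44.6/11.7 = 3.812.
Mean = α/β = 45.6/11.7 = 3.897.
Quadratic loss ⇒ the optimal estimator is the posterior mean.

3.897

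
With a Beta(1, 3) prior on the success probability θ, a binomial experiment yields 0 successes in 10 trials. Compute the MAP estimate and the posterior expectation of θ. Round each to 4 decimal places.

θ_MAP = 0.0000, E[θ|data] = 0.0714

Posterior: Beta(1+0, 3+10) = Beta(1, 13).
Since α = 1 ≤ 1 and β > 1, the Beta density is monotone decreasing on [0,1]; the mode is at 0.
Mean = 1/(1+13) = 0.0714.
The mean is pulled above the mode by the posterior's right skew.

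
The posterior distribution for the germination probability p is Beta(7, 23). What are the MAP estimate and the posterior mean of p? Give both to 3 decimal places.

MAP: 0.214. Posterior mean: 0.233.

Mode = (7−1)/(7+23−2) = 6/28 = 0.214.
Mean = 7/(7+23) = 7/30 = 0.233.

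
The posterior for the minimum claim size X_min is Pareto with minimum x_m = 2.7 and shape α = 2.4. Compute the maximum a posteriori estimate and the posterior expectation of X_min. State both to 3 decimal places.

MAP: 2.700. Posterior mean: 4.629.

The Pareto density is strictly decreasing on [x_m, ∞), so the mode is x_m = 2.700.
Mean = α·x_m/(α−1) = 2.4·2.7/1.4 = 4.629.
The mean is pulled above the mode by the posterior's right skew.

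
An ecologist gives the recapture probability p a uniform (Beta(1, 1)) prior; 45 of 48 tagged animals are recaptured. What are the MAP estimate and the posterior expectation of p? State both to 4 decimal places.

MAP: 0.9375. Posterior mean: 0.9200.

Posterior: Beta(1+45, 1+3) = Beta(46, 4).
Mode = (46−1)/(46+4−2) = 45/48 = 0.9375.
With a flat prior the MAP equals the MLE, 45/48.
Mean = 46/(46+4) = 46/50 = 0.9200.
Mode > mean: the posterior has a left tail.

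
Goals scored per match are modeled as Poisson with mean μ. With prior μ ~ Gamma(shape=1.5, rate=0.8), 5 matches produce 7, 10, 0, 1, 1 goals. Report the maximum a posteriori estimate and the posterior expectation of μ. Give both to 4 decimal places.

MAP = 3.3621, posterior mean = 3.5345

Σ counts = 19. Posterior: Gamma(shape = 1.5+19 = 20.5, rate = 0.8+5 = 5.8).
Mode = (α−1)/β = 19.5/5.8 = 3.3621.
Mean = α/β = 20.5/5.8 = 3.5345.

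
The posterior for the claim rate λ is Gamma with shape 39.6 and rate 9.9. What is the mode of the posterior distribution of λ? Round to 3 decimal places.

3.899

Mode = (α−1)/β = 38.6/9.9 = 3.899.
Mean = α/β = 39.6/9.9 = 4.000.
This is the posterior mode — the MAP estimate.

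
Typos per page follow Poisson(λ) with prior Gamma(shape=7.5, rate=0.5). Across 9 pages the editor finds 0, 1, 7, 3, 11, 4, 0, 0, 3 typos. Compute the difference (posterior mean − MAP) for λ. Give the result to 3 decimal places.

Σ counts = 29. Posterior: Gamma(shape = 7.5+29 = 36.5, rate = 0.5+9 = 9.5).
Mode = (α−1)/β = 35.5/9.5 = 3.737.
Mean = α/β = 36.5/9.5 = 3.842.
Difference = 3.842 − 3.737 = 0.105.
Mean > mode: the posterior has a right tail.

0.105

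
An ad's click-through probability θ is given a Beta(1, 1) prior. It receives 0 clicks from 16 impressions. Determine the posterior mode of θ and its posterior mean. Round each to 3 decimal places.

MAP: 0.000. Posterior mean: 0.056.

Posterior: Beta(1+0, 1+16) = Beta(1, 17).
Since α = 1 ≤ 1 and β > 1, the Beta density is monotone decreasing on [0,1]; the mode is at 0.
Mean = 1/(1+17) = 0.056.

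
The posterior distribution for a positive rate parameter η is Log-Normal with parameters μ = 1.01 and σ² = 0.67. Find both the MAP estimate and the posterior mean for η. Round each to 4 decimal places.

Mode = exp(μ − σ²) = exp(0.34) = 1.4049.
Mean = exp(μ + σ²/2) = exp(1.345) = 3.8382.

MAP estimate = 1.4049, posterior mean = 3.8382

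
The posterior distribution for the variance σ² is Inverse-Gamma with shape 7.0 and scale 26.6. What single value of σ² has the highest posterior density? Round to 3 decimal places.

Mode = β/(α+1) = 26.6/8.0 = 3.325.
Mean = β/(α−1) = 26.6/6.0 = 4.433.
This is the posterior mode — the MAP estimate.

3.325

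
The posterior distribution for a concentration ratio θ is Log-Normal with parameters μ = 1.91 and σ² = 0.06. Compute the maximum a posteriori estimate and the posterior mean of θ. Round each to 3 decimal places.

Mode = exp(μ − σ²) = exp(1.85) = 6.360.
Mean = exp(μ + σ²/2) = exp(1.940) = 6.959.

MAP = 6.360; posterior mean = 6.959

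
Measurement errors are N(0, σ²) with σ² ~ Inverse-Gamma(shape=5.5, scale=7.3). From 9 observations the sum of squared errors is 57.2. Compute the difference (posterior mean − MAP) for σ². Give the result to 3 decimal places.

Posterior: Inverse-Gamma(shape = 5.5+9/2 = 10.0, scale = 7.3+57.2/2 = 35.9).
Mode = β/(α+1) = 35.9/11.0 = 3.264.
Mean = β/(α−1) = 35.9/9.0 = 3.989.
Difference = 3.989 − 3.264 = 0.725.
Mean > mode: the posterior has a right tail.

0.725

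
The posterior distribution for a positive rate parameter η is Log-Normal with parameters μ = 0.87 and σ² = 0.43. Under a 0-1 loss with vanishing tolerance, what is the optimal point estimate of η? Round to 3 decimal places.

Mode = exp(μ − σ²) = exp(0.44) = 1.553.
Mean = exp(μ + σ²/2) = exp(1.085) = 2.959.
This is the posterior mode — the MAP estimate.

1.553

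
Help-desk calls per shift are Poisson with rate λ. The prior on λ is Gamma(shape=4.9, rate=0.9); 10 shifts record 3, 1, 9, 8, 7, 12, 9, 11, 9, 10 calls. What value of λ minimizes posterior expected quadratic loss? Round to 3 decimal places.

7.697

Σ counts = 79. Posterior: Gamma(shape = 4.9+79 = 83.9, rate = 0.9+10 = 10.9).
Mode = (α−1)/β = 82.9/10.9 = 7.606.
Mean = α/β = 83.9/10.9 = 7.697.
Quadratic loss ⇒ the optimal estimator is the posterior mean.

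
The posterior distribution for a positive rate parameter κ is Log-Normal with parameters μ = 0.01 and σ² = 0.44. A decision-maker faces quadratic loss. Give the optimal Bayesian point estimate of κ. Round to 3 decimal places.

1.259

Mode = exp(μ − σ²) = exp(-0.43) = 0.651.
Mean = exp(μ + σ²/2) = exp(0.230) = 1.259.
Quadratic loss ⇒ the optimal estimator is the posterior mean.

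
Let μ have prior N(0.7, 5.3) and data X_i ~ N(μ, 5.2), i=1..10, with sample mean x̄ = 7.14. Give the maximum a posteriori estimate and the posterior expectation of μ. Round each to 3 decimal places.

Posterior for μ is Normal. Precision-weighted mean: (1/5.3·0.7 + 10/5.2·7.14) / (1/5.3 + 10/5.2) = 6.565.
A Normal posterior is symmetric, so mode = mean.

maximum a posteriori estimate = 6.565, posterior expectation = 6.565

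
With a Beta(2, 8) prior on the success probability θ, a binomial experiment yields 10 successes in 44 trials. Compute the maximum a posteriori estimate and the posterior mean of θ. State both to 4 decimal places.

maximum a posteriori estimate = 0.2115, posterior mean = 0.2222

Posterior: Beta(2+10, 8+34) = Beta(12, 42).
Mode = (12−1)/(12+42−2) = 11/52 = 0.2115.
Mean = 12/(12+42) = 12/54 = 0.2222.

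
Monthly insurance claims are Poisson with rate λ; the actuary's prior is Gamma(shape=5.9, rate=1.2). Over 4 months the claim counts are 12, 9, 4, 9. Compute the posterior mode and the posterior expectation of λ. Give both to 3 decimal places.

MAP = 7.481; posterior mean = 7.673

Σ counts = 34. Posterior: Gamma(shape = 5.9+34 = 39.9, rate = 1.2+4 = 5.2).
Mode = (α−1)/β = 38.9/5.2 = 7.481.
Mean = α/β = 39.9/5.2 = 7.673.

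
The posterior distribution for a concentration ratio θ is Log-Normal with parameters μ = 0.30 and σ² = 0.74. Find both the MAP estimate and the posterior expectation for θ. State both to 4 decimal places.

MAP = 0.6440; posterior mean = 1.9542

Mode = exp(μ − σ²) = exp(-0.44) = 0.6440.
Mean = exp(μ + σ²/2) = exp(0.670) = 1.9542.
Mean > mode: the posterior has a right tail.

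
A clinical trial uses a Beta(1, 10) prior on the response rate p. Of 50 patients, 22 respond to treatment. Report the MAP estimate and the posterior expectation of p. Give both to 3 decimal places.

Posterior: Beta(1+22, 10+28) = Beta(23, 38).
Mode = (23−1)/(23+38−2) = 22/59 = 0.373.
Mean = 23/(23+38) = 23/61 = 0.377.
The posterior is right-skewed, so the mean exceeds the mode.

MAP = 0.373, posterior mean = 0.377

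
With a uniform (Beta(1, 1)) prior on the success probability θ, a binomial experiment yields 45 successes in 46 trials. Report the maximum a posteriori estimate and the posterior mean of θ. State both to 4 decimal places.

Posterior: Beta(1+45, 1+1) = Beta(46, 2).
Mode = (46−1)/(46+2−2) = 45/46 = 0.9783.
With a flat prior the MAP equals the MLE, 45/46.
Mean = 46/(46+2) = 46/48 = 0.9583.

maximum a posteriori estimate = 0.9783, posterior mean = 0.9583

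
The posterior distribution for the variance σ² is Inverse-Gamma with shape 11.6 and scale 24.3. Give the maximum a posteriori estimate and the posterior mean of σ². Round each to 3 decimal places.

maximum a posteriori estimate = 1.929, posterior mean = 2.292

Mode = β/(α+1) = 24.3/12.6 = 1.929.
Mean = β/(α−1) = 24.3/10.6 = 2.292.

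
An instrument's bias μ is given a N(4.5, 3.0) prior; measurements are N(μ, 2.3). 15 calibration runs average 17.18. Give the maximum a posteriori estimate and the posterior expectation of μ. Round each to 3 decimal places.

μ_MAP = 16.563, E[μ|data] = 16.563

Posterior for μ is Normal. Precision-weighted mean: (1/3.0·4.5 + 15/2.3·17.18) / (1/3.0 + 15/2.3) = 16.563.
A Normal posterior is symmetric, so mode = mean.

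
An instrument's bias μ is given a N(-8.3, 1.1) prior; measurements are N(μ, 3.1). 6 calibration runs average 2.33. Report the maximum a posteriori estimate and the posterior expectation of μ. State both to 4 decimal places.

MAP = -1.0672; posterior mean = -1.0672

Posterior for μ is Normal. Precision-weighted mean: (1/1.1·-8.3 + 6/3.1·2.33) / (1/1.1 + 6/3.1) = -1.0672.
A Normal posterior is symmetric, so mode = mean.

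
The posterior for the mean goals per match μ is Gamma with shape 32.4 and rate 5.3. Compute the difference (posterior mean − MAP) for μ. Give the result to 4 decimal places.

0.1887

Mode = (α−1)/β = 31.4/5.3 = 5.9245.
Mean = α/β = 32.4/5.3 = 6.1132.
Difference = 6.1132 − 5.9245 = 0.1887.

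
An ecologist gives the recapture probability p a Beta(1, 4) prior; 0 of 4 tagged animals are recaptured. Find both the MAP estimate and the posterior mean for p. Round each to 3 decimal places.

Posterior: Beta(1+0, 4+4) = Beta(1, 8).
Since α = 1 ≤ 1 and β > 1, the Beta density is monotone decreasing on [0,1]; the mode is at 0.
Mean = 1/(1+8) = 0.111.
The posterior is right-skewed, so the mean exceeds the mode.

MAP = 0.000, posterior mean = 0.111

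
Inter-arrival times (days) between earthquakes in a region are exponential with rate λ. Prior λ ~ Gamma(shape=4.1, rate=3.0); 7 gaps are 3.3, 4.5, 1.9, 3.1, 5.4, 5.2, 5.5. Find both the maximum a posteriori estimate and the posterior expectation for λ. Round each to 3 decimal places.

Σ times = 28.9. Posterior: Gamma(shape = 4.1+7 = 11.1, rate = 3.0+28.9 = 31.9).
Mode = (α−1)/β = 10.1/31.9 = 0.317.
Mean = α/β = 11.1/31.9 = 0.348.

MAP = 0.317, posterior mean = 0.348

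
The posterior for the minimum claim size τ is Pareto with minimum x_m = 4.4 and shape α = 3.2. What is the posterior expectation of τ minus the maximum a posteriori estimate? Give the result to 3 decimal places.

The Pareto density is strictly decreasing on [x_m, ∞), so the mode is x_m = 4.400.
Mean = α·x_m/(α−1) = 3.2·4.4/2.2 = 6.400.
Difference = 6.400 − 4.400 = 2.000.

2.000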